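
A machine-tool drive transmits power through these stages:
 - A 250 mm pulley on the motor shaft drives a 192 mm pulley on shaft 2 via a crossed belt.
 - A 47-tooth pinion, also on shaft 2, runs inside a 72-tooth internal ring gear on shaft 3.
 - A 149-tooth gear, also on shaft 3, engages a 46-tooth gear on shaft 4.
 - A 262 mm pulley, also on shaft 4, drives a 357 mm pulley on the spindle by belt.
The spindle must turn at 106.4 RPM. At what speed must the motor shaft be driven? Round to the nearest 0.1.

52.7 RPM

Overall ratio R = 0.768 × 1.5319 × 0.30872 × 1.3626 = 0.49492.
Required input speed = output speed × R = 106.4 × 0.49492 = 52.659 RPM.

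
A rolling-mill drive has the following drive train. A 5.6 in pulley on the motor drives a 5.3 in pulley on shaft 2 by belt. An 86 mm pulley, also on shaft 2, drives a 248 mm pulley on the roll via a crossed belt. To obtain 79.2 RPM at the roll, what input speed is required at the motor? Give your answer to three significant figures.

Overall ratio R = 0.94643 × 2.8837 = 2.7292.
Required input speed = output speed × R = 79.2 × 2.7292 = 216.16 RPM.

216 RPM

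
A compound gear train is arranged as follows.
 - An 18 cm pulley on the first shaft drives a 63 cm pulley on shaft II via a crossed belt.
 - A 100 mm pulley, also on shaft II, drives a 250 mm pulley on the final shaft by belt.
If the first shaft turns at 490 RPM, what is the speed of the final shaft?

56 RPM

the first shaft → shaft II (belt, 63/18): 490 ÷ 3.5 = 140 RPM
shaft II → the final shaft (belt, 250/100): 140 ÷ 2.5 = 56 RPM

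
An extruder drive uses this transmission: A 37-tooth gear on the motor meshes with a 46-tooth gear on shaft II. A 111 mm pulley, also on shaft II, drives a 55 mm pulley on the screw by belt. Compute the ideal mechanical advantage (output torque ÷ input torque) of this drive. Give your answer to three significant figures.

0.616

Each stage contributes driven/driver: gear mesh 46/37 = 1.2432, belt 55/111 = 0.4955.
Overall: 1.2432 × 0.4955 = 0.61602.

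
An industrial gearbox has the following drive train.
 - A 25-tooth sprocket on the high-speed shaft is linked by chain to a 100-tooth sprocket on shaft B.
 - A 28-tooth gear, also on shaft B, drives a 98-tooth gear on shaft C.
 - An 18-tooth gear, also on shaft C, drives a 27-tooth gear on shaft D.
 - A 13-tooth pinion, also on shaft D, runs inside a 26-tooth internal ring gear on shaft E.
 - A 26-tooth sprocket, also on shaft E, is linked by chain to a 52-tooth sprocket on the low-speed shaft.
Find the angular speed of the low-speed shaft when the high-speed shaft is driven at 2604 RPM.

Chain: ratio = 100/25 = 4, so shaft B turns at 2604 / 4 = 651 RPM.
Gear mesh: ratio = 98/28 = 3.5, so shaft C turns at 651 / 3.5 = 186 RPM.
Gear mesh: ratio = 27/18 = 1.5, so shaft D turns at 186 / 1.5 = 124 RPM.
Internal gear: ratio = 26/13 = 2, so shaft E turns at 124 / 2 = 62 RPM.
Chain: ratio = 52/26 = 2, so the low-speed shaft turns at 62 / 2 = 31 RPM.

31 RPM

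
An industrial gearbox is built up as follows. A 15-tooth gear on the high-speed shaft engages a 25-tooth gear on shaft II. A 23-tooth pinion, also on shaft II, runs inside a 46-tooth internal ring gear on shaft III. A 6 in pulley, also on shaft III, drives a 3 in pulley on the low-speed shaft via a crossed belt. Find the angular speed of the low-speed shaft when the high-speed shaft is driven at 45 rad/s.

the high-speed shaft → shaft II (gear mesh, 25/15): 45 ÷ 1.6667 = 27 rad/s
shaft II → shaft III (internal gear, 46/23): 27 ÷ 2 = 13.5 rad/s
shaft III → the low-speed shaft (belt, 3/6): 13.5 ÷ 0.5 = 27 rad/s

27 rad/s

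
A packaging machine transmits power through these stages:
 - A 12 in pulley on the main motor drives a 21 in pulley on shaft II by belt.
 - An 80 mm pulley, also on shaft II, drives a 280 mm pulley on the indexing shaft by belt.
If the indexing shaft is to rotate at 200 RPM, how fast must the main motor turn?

1225 RPM

Overall ratio R = 1.75 × 3.5 = 6.125.
Required input speed = output speed × R = 200 × 6.125 = 1225 RPM.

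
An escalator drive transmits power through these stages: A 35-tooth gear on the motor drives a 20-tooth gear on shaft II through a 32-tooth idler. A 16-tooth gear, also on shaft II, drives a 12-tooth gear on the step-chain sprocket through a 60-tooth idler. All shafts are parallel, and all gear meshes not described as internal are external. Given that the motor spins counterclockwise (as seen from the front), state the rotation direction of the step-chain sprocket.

counterclockwise

the motor → shaft II: driver → idler → driven is 2 external meshes, 2 reversals → CCW.
shaft II → the step-chain sprocket: driver → idler → driven is 2 external meshes, 2 reversals → CCW.
4 reversals in total — an even number — so the step-chain sprocket turns the same way as the motor.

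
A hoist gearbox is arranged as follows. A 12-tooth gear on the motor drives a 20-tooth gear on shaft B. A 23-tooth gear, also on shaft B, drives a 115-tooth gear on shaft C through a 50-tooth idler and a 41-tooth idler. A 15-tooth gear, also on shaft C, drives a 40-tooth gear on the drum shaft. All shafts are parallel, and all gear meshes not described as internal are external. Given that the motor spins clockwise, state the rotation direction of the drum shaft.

the motor → shaft B: external mesh, 1 reversal → CCW.
shaft B → shaft C: driver → idler → idler → driven is 3 external meshes, 3 reversals → CW.
shaft C → the drum shaft: external mesh, 1 reversal → CCW.
5 reversals in total — an odd number — so the drum shaft turns opposite to the motor.

counterclockwise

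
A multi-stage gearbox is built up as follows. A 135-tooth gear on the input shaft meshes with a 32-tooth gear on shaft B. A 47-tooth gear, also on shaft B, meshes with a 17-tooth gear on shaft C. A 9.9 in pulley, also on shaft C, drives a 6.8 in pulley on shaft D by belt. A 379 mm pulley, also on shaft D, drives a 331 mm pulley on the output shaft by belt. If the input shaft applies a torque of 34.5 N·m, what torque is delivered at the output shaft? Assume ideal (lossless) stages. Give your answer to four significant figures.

After the gear mesh (32/135): 34.5 × 0.23704 = 8.1778 N·m
After the gear mesh (17/47): 8.1778 × 0.3617 = 2.9579 N·m
After the belt (6.8/9.9): 2.9579 × 0.68687 = 2.0317 N·m
After the belt (331/379): 2.0317 × 0.87335 = 1.7744 N·m

1.774 N·m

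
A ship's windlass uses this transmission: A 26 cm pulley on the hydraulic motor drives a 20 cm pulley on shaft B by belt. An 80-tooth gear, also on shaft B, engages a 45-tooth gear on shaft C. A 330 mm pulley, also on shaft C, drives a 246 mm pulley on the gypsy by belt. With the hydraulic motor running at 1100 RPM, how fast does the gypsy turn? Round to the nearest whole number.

Belt: ratio = 20/26 = 0.76923, so shaft B turns at 1100 / 0.76923 = 1430 RPM.
Gear mesh: ratio = 45/80 = 0.5625, so shaft C turns at 1430 / 0.5625 = 2542.2 RPM.
Belt: ratio = 246/330 = 0.74545, so the gypsy turns at 2542.2 / 0.74545 = 3410.3 RPM.

3410 RPM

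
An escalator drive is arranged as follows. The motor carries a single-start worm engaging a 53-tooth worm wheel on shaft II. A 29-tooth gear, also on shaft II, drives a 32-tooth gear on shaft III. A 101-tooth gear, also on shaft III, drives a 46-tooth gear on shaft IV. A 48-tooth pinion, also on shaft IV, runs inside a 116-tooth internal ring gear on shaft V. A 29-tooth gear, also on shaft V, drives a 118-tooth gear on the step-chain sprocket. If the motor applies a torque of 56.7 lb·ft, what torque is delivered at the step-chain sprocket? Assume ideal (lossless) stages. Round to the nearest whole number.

14851 lb·ft

After the worm (53/1): 56.7 × 53 = 3005.1 lb·ft
After the gear mesh (32/29): 3005.1 × 1.1034 = 3316 lb·ft
After the gear mesh (46/101): 3316 × 0.45545 = 1510.2 lb·ft
After the internal gear (116/48): 1510.2 × 2.4167 = 3649.8 lb·ft
After the gear mesh (118/29): 3649.8 × 4.069 = 14851 lb·ft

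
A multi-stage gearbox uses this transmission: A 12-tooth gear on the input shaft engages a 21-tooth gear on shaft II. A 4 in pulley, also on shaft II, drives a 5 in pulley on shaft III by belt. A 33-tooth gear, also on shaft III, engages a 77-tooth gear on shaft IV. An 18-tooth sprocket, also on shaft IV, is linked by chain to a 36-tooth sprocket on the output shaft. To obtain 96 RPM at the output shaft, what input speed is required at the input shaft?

980 RPM

Overall ratio R = 1.75 × 1.25 × 2.3333 × 2 = 10.208.
Required input speed = output speed × R = 96 × 10.208 = 980 RPM.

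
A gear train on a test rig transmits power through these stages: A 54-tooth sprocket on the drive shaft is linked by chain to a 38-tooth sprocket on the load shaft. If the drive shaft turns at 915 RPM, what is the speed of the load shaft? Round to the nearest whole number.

chain 38/54 = 0.7037 → 915/0.7037 = 1300.3 RPM

1300 RPM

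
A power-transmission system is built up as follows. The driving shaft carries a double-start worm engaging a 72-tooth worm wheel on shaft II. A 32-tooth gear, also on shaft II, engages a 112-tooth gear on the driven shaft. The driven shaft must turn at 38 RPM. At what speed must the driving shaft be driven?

4788 RPM

Overall ratio R = 36 × 3.5 = 126.
Required input speed = output speed × R = 38 × 126 = 4788 RPM.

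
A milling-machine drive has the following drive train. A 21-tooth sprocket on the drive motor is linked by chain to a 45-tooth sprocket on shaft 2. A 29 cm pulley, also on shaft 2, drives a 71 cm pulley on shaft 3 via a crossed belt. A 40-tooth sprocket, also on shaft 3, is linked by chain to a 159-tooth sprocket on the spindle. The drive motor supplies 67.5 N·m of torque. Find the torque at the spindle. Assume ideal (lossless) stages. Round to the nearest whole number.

Chain: ratio = 45/21 = 2.1429; torque at shaft 2 = 67.5 × 2.1429 = 144.64 N·m.
Belt: ratio = 71/29 = 2.4483; torque at shaft 3 = 144.64 × 2.4483 = 354.13 N·m.
Chain: ratio = 159/40 = 3.975; torque at the spindle = 354.13 × 3.975 = 1407.6 N·m.

1408 N·m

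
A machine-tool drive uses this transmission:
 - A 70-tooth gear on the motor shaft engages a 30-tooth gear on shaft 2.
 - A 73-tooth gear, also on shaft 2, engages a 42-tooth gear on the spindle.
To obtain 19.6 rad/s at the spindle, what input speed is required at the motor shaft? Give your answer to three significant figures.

Overall ratio R = 0.42857 × 0.57534 = 0.24658.
Required input speed = output speed × R = 19.6 × 0.24658 = 4.8329 rad/s.

4.83 rad/s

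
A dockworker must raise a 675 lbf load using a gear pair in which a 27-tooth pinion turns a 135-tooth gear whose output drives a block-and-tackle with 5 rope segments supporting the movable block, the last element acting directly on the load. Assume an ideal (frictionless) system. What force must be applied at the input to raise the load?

Gear pair MA = 135/27 = 5.
Block-and-tackle MA = number of supporting rope parts = 5.
Combined ideal MA = 5 × 5 = 25.
Effort = load / MA = 675 / 25 = 27 lbf.

27 lbf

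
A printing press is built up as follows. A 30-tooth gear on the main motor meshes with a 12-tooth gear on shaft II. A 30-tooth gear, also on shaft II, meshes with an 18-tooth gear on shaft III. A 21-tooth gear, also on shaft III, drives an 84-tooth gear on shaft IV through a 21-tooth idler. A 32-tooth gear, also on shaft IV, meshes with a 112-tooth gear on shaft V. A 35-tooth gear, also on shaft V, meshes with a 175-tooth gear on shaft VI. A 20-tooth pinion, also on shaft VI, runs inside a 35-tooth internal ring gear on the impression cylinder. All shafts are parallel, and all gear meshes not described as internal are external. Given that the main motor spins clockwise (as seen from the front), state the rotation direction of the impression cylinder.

the main motor → shaft II: external mesh, 1 reversal → CCW.
shaft II → shaft III: external mesh, 1 reversal → CW.
shaft III → shaft IV: driver → idler → driven is 2 external meshes, 2 reversals → CW.
shaft IV → shaft V: external mesh, 1 reversal → CCW.
shaft V → shaft VI: external mesh, 1 reversal → CW.
shaft VI → the impression cylinder: internal mesh, same direction → CW.
6 reversals in total — an even number — so the impression cylinder turns the same way as the main motor.

clockwise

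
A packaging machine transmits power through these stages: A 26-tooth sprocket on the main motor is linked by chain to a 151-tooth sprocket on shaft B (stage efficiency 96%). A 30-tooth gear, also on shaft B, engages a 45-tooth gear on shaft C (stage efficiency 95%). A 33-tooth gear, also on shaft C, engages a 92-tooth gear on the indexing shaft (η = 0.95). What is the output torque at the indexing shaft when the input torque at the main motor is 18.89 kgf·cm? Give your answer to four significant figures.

397.5 kgf·cm

chain 151/26 = 5.8077 → τ = 18.89·5.8077·0.96 = 105.32 kgf·cm
gear mesh 45/30 = 1.5 → τ = 105.32·1.5·0.95 = 150.08 kgf·cm
gear mesh 92/33 = 2.7879 → τ = 150.08·2.7879·0.95 = 397.48 kgf·cm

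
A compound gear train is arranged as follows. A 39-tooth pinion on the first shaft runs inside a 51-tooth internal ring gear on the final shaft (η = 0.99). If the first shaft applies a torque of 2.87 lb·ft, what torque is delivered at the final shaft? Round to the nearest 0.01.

3.72 lb·ft

After the internal gear (51/39): 2.87 × 1.3077 × 0.99 = 3.7155 lb·ft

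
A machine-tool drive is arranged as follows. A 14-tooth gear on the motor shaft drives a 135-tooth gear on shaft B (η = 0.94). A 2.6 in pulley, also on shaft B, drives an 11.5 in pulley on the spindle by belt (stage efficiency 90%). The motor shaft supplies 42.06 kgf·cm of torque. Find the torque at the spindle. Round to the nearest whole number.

After the gear mesh (135/14): 42.06 × 9.6429 × 0.94 = 381.24 kgf·cm
After the belt (11.5/2.6): 381.24 × 4.4231 × 0.90 = 1517.6 kgf·cm

1518 kgf·cm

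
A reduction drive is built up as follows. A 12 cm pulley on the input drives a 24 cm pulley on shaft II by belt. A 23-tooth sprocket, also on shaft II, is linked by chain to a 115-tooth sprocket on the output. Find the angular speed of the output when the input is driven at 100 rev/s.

Belt: ratio = 24/12 = 2, so shaft II turns at 100 / 2 = 50 rev/s.
Chain: ratio = 115/23 = 5, so the output turns at 50 / 5 = 10 rev/s.

10 rev/s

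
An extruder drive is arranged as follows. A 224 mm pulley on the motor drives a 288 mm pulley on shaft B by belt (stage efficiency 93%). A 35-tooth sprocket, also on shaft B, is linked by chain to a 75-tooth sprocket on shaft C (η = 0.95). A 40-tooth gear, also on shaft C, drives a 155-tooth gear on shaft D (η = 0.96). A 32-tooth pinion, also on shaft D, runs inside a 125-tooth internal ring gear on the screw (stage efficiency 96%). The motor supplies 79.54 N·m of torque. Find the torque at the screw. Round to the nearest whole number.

2701 N·m

belt 288/224 = 1.2857 → τ = 79.54·1.2857·0.93 = 95.107 N·m
chain 75/35 = 2.1429 → τ = 95.107·2.1429·0.95 = 193.61 N·m
gear mesh 155/40 = 3.875 → τ = 193.61·3.875·0.96 = 720.23 N·m
internal gear 125/32 = 3.9062 → τ = 720.23·3.9062·0.96 = 2700.9 N·m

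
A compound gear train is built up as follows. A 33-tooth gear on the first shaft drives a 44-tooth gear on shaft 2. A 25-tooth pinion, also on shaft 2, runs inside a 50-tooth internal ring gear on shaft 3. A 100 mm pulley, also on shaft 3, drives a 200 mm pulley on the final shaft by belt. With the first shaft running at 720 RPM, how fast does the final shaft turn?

Gear mesh: ratio = 44/33 = 1.3333, so shaft 2 turns at 720 / 1.3333 = 540 RPM.
Internal gear: ratio = 50/25 = 2, so shaft 3 turns at 540 / 2 = 270 RPM.
Belt: ratio = 200/100 = 2, so the final shaft turns at 270 / 2 = 135 RPM.

135 RPM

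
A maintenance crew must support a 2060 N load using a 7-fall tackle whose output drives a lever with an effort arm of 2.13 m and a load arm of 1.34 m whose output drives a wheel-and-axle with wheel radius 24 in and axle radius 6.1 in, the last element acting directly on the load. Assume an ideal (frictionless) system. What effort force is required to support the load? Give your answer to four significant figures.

47.06 N

Block-and-tackle MA = number of supporting rope parts = 7.
Lever MA = effort arm / load arm = 2.13/1.34 = 1.5896.
Wheel-and-axle MA = R/r = 24/6.1 = 3.9344.
Combined ideal MA = 7 × 1.5896 × 3.9344 = 43.778.
Effort = load / MA = 2060 / 43.778 = 47.056 N.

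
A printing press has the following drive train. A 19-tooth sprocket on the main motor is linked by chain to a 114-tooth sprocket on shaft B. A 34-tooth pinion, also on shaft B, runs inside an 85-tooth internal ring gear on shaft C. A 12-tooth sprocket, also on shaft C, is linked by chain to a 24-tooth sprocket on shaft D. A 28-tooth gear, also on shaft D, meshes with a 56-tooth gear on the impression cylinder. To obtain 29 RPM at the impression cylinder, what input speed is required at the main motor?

1740 RPM

Overall ratio R = 6 × 2.5 × 2 × 2 = 60.
Required input speed = output speed × R = 29 × 60 = 1740 RPM.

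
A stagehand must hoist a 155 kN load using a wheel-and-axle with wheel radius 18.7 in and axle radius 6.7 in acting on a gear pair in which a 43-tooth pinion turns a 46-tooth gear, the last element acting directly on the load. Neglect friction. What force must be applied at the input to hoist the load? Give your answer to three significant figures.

Wheel-and-axle MA = R/r = 18.7/6.7 = 2.791.
Gear pair MA = 46/43 = 1.0698.
Combined ideal MA = 2.791 × 1.0698 = 2.9858.
Effort = load / MA = 155 / 2.9858 = 51.913 kN.

51.9 kN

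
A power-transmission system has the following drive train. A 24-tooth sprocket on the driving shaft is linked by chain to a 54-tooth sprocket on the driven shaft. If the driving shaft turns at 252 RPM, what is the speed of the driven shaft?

the driving shaft → the driven shaft (chain, 54/24): 252 ÷ 2.25 = 112 RPM

112 RPM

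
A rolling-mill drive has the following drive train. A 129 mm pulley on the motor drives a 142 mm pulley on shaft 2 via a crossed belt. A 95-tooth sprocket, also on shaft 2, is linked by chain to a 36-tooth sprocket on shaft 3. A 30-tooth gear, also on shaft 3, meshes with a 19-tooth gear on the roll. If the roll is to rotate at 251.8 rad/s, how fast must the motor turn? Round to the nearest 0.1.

66.5 rad/s

Overall ratio R = 1.1008 × 0.37895 × 0.63333 = 0.26419.
Required input speed = output speed × R = 251.8 × 0.26419 = 66.522 rad/s.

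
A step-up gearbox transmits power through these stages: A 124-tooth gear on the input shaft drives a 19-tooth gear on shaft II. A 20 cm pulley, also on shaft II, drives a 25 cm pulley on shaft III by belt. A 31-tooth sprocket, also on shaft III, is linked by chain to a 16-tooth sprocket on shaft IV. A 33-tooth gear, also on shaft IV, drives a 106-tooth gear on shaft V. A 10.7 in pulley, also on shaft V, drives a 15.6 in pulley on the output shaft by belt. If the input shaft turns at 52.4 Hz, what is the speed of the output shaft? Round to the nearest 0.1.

the input shaft → shaft II (gear mesh, 19/124): 52.4 ÷ 0.15323 = 341.98 Hz
shaft II → shaft III (belt, 25/20): 341.98 ÷ 1.25 = 273.58 Hz
shaft III → shaft IV (chain, 16/31): 273.58 ÷ 0.51613 = 530.07 Hz
shaft IV → shaft V (gear mesh, 106/33): 530.07 ÷ 3.2121 = 165.02 Hz
shaft V → the output shaft (belt, 15.6/10.7): 165.02 ÷ 1.4579 = 113.19 Hz

113.2 Hz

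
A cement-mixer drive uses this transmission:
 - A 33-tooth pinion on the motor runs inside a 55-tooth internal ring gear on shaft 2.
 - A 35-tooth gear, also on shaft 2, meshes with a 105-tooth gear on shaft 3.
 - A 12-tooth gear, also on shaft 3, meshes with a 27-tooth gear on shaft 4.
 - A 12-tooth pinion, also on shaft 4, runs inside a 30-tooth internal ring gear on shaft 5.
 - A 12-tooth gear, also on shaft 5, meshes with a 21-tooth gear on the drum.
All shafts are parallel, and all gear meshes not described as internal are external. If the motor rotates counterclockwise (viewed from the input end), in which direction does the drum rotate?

clockwise

the motor → shaft 2: internal mesh, same direction → CCW.
shaft 2 → shaft 3: external mesh, 1 reversal → CW.
shaft 3 → shaft 4: external mesh, 1 reversal → CCW.
shaft 4 → shaft 5: internal mesh, same direction → CCW.
shaft 5 → the drum: external mesh, 1 reversal → CW.
3 reversals in total — an odd number — so the drum turns opposite to the motor.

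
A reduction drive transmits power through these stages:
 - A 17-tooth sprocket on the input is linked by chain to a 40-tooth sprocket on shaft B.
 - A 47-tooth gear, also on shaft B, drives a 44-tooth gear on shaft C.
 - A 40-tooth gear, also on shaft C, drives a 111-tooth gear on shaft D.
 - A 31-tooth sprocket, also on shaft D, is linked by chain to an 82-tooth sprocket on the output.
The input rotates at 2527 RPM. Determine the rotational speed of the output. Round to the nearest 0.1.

156.3 RPM

chain 40/17 = 2.3529 → 2527/2.3529 = 1074 RPM
gear mesh 44/47 = 0.93617 → 1074/0.93617 = 1147.2 RPM
gear mesh 111/40 = 2.775 → 1147.2/2.775 = 413.41 RPM
chain 82/31 = 2.6452 → 413.41/2.6452 = 156.29 RPM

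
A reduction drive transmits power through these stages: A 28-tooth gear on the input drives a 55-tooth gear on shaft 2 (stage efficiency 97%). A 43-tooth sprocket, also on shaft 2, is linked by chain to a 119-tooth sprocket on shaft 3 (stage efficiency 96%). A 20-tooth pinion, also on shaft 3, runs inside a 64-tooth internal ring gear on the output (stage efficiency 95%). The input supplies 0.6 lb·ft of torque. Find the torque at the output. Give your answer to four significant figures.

gear mesh 55/28 = 1.9643 → τ = 0.6·1.9643·0.97 = 1.1432 lb·ft
chain 119/43 = 2.7674 → τ = 1.1432·2.7674·0.96 = 3.0372 lb·ft
internal gear 64/20 = 3.2 → τ = 3.0372·3.2·0.95 = 9.2332 lb·ft

9.233 lb·ft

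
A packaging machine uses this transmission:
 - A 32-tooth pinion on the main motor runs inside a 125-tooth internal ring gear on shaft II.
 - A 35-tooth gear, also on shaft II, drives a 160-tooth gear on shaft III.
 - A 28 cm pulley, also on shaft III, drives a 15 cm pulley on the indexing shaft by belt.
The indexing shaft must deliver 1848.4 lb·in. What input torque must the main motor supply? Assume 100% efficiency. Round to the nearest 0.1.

Overall ratio R = 3.9062 × 4.5714 × 0.53571 = 9.5663.
Input torque = output torque / R = 1848.4 / 9.5663 = 193.22 lb·in.

193.2 lb·in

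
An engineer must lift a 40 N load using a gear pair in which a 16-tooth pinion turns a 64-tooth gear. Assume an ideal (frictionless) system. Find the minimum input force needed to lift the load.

Gear pair MA = 64/16 = 4.
Effort = load / MA = 40 / 4 = 10 N.

10 N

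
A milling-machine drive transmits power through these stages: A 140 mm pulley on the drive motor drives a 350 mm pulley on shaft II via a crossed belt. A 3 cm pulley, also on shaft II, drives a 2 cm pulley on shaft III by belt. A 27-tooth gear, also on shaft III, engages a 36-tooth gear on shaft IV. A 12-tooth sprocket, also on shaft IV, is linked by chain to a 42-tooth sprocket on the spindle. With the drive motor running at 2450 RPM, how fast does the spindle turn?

Belt: ratio = 350/140 = 2.5, so shaft II turns at 2450 / 2.5 = 980 RPM.
Belt: ratio = 2/3 = 0.66667, so shaft III turns at 980 / 0.66667 = 1470 RPM.
Gear mesh: ratio = 36/27 = 1.3333, so shaft IV turns at 1470 / 1.3333 = 1102.5 RPM.
Chain: ratio = 42/12 = 3.5, so the spindle turns at 1102.5 / 3.5 = 315 RPM.

315 RPM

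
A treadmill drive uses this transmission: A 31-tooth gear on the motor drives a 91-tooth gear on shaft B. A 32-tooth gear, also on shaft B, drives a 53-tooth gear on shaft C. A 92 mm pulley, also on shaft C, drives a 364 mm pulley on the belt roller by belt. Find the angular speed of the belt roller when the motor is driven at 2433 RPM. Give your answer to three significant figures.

the motor → shaft B (gear mesh, 91/31): 2433 ÷ 2.9355 = 828.82 RPM
shaft B → shaft C (gear mesh, 53/32): 828.82 ÷ 1.6562 = 500.42 RPM
shaft C → the belt roller (belt, 364/92): 500.42 ÷ 3.9565 = 126.48 RPM

126 RPM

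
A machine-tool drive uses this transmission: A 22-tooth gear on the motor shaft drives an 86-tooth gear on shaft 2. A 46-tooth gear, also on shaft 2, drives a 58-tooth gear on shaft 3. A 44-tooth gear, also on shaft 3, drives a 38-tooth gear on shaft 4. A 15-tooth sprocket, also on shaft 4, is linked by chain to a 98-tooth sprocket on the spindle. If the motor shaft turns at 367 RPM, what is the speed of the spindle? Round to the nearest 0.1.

13.2 RPM

gear mesh 86/22 = 3.9091 → 367/3.9091 = 93.884 RPM
gear mesh 58/46 = 1.2609 → 93.884/1.2609 = 74.46 RPM
gear mesh 38/44 = 0.86364 → 74.46/0.86364 = 86.216 RPM
chain 98/15 = 6.5333 → 86.216/6.5333 = 13.196 RPM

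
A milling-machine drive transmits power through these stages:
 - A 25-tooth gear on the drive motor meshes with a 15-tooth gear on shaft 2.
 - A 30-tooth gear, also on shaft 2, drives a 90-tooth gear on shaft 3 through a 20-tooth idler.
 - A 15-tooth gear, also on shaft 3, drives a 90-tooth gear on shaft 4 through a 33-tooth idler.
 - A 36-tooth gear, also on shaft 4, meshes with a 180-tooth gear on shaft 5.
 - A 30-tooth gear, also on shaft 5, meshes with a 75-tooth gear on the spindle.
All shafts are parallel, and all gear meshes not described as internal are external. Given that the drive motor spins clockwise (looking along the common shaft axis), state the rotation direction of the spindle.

anticlockwise

the drive motor → shaft 2: external mesh, 1 reversal → CCW.
shaft 2 → shaft 3: driver → idler → driven is 2 external meshes, 2 reversals → CCW.
shaft 3 → shaft 4: driver → idler → driven is 2 external meshes, 2 reversals → CCW.
shaft 4 → shaft 5: external mesh, 1 reversal → CW.
shaft 5 → the spindle: external mesh, 1 reversal → CCW.
7 reversals in total — an odd number — so the spindle turns opposite to the drive motor.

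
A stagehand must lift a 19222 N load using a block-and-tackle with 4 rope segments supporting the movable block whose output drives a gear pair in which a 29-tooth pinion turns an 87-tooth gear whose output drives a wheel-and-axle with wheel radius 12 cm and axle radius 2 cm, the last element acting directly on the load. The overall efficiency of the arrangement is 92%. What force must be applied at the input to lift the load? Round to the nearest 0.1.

Block-and-tackle MA = number of supporting rope parts = 4.
Gear pair MA = 87/29 = 3.
Wheel-and-axle MA = R/r = 12/2 = 6.
Combined ideal MA = 4 × 3 × 6 = 72.
Actual MA = 72 × 0.92 = 66.24.
Effort = load / actual MA = 19222 / 66.24 = 290.19 N.

290.2 N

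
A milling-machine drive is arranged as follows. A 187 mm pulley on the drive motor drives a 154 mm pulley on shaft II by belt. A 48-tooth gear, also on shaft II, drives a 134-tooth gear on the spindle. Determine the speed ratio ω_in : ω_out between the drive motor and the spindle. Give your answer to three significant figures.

Each stage contributes driven/driver: belt 154/187 = 0.82353, gear mesh 134/48 = 2.7917.
Overall: 0.82353 × 2.7917 = 2.299.

2.30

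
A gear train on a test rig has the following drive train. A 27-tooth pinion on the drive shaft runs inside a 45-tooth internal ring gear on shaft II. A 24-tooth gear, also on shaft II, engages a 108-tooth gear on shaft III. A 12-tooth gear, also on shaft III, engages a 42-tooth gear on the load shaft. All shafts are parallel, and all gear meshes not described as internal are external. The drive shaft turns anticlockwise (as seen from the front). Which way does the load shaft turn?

anticlockwise

the drive shaft → shaft II: internal mesh, same direction → CCW.
shaft II → shaft III: external mesh, 1 reversal → CW.
shaft III → the load shaft: external mesh, 1 reversal → CCW.
2 reversals in total — an even number — so the load shaft turns the same way as the drive shaft.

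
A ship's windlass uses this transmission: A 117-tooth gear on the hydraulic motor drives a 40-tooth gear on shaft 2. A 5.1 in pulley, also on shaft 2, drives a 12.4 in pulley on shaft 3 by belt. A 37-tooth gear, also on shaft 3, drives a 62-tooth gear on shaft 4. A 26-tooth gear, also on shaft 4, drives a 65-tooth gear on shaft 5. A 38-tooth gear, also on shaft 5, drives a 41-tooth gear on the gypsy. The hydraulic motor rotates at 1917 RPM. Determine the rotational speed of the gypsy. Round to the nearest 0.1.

510.2 RPM

the hydraulic motor → shaft 2 (gear mesh, 40/117): 1917 ÷ 0.34188 = 5607.2 RPM
shaft 2 → shaft 3 (belt, 12.4/5.1): 5607.2 ÷ 2.4314 = 2306.2 RPM
shaft 3 → shaft 4 (gear mesh, 62/37): 2306.2 ÷ 1.6757 = 1376.3 RPM
shaft 4 → shaft 5 (gear mesh, 65/26): 1376.3 ÷ 2.5 = 550.51 RPM
shaft 5 → the gypsy (gear mesh, 41/38): 550.51 ÷ 1.0789 = 510.23 RPM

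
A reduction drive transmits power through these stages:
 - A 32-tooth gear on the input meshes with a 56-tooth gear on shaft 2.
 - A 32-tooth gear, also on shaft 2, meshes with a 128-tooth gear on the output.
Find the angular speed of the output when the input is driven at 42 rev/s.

6 rev/s

the input → shaft 2 (gear mesh, 56/32): 42 ÷ 1.75 = 24 rev/s
shaft 2 → the output (gear mesh, 128/32): 24 ÷ 4 = 6 rev/s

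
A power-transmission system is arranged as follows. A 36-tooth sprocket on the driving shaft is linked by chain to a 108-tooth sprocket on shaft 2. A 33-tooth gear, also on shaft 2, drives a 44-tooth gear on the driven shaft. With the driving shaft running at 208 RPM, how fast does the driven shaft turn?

Chain: ratio = 108/36 = 3, so shaft 2 turns at 208 / 3 = 69.333 RPM.
Gear mesh: ratio = 44/33 = 1.3333, so the driven shaft turns at 69.333 / 1.3333 = 52 RPM.

52 RPM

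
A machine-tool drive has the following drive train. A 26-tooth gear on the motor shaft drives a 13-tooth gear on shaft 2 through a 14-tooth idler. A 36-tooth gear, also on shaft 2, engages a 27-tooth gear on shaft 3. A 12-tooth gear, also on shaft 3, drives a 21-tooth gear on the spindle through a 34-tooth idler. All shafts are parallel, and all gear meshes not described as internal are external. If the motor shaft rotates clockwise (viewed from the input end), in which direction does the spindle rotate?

the motor shaft → shaft 2: driver → idler → driven is 2 external meshes, 2 reversals → CW.
shaft 2 → shaft 3: external mesh, 1 reversal → CCW.
shaft 3 → the spindle: driver → idler → driven is 2 external meshes, 2 reversals → CCW.
5 reversals in total — an odd number — so the spindle turns opposite to the motor shaft.

counterclockwise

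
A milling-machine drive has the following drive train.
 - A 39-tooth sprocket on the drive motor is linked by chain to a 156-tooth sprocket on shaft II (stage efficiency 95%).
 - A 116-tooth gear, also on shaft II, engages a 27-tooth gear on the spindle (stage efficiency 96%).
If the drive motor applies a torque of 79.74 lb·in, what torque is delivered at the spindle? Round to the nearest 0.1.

67.7 lb·in

After the chain (156/39): 79.74 × 4 × 0.95 = 303.01 lb·in
After the gear mesh (27/116): 303.01 × 0.23276 × 0.96 = 67.708 lb·in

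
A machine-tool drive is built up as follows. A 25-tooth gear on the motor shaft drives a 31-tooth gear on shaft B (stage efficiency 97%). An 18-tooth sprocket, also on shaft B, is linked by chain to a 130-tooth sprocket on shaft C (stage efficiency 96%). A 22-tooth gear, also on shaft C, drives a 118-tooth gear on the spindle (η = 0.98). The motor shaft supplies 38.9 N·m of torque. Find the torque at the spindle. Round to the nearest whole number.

1705 N·m

Gear mesh: ratio = 31/25 = 1.24; torque at shaft B = 38.9 × 1.24 × 0.97 = 46.789 N·m.
Chain: ratio = 130/18 = 7.2222; torque at shaft C = 46.789 × 7.2222 × 0.96 = 324.4 N·m.
Gear mesh: ratio = 118/22 = 5.3636; torque at the spindle = 324.4 × 5.3636 × 0.98 = 1705.2 N·m.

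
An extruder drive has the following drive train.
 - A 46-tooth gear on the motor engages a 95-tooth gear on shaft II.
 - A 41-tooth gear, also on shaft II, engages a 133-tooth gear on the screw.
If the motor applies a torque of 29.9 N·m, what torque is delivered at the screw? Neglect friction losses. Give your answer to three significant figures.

After the gear mesh (95/46): 29.9 × 2.0652 = 61.75 N·m
After the gear mesh (133/41): 61.75 × 3.2439 = 200.31 N·m

200 N·m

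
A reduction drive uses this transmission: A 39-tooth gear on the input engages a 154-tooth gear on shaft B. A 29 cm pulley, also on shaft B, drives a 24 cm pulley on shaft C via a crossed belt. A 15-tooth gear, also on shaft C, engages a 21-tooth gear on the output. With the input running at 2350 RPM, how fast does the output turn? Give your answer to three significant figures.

514 RPM

the input → shaft B (gear mesh, 154/39): 2350 ÷ 3.9487 = 595.13 RPM
shaft B → shaft C (belt, 24/29): 595.13 ÷ 0.82759 = 719.12 RPM
shaft C → the output (gear mesh, 21/15): 719.12 ÷ 1.4 = 513.65 RPM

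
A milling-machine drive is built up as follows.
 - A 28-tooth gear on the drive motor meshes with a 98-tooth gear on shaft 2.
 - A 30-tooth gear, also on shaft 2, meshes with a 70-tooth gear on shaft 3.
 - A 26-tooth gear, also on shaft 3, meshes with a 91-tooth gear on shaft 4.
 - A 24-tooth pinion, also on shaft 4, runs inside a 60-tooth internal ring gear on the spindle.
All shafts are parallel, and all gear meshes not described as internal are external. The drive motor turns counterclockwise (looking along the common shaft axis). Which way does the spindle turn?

the drive motor → shaft 2: external mesh, 1 reversal → CW.
shaft 2 → shaft 3: external mesh, 1 reversal → CCW.
shaft 3 → shaft 4: external mesh, 1 reversal → CW.
shaft 4 → the spindle: internal mesh, same direction → CW.
3 reversals in total — an odd number — so the spindle turns opposite to the drive motor.

clockwise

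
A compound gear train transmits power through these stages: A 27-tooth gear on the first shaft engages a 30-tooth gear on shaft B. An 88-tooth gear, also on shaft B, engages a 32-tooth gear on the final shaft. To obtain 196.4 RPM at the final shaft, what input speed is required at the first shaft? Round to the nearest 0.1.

Overall ratio R = 1.1111 × 0.36364 = 0.40404.
Required input speed = output speed × R = 196.4 × 0.40404 = 79.354 RPM.

79.4 RPM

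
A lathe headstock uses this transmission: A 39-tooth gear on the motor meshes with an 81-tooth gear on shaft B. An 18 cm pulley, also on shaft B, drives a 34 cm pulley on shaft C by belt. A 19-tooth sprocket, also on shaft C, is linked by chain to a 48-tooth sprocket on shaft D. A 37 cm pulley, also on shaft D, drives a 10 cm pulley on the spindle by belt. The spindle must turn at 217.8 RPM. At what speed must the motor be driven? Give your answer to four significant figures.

583.4 RPM

Overall ratio R = 2.0769 × 1.8889 × 2.5263 × 0.27027 = 2.6786.
Required input speed = output speed × R = 217.8 × 2.6786 = 583.41 RPM.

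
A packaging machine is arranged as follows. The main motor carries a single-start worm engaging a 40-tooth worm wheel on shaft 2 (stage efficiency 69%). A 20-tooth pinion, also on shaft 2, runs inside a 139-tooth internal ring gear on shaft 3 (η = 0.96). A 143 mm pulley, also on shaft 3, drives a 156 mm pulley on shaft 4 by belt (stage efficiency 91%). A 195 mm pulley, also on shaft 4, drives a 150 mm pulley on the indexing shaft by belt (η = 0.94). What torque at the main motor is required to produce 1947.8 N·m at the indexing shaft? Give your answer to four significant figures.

Overall ratio R = 40 × 6.95 × 1.0909 × 0.76923 = 233.29; overall efficiency η = 0.69 × 0.96 × 0.91 × 0.94 = 0.5666.
Input torque = output torque / (R × η) = 1947.8 / (233.29 × 0.5666) = 14.735 N·m.

14.74 N·m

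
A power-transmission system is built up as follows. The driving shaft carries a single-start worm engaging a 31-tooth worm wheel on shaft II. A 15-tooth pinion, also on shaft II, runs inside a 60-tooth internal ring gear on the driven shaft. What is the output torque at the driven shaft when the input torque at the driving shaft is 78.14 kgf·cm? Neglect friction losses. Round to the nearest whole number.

worm 31/1 = 31 → τ = 78.14·31 = 2422.3 kgf·cm
internal gear 60/15 = 4 → τ = 2422.3·4 = 9689.4 kgf·cm

9689 kgf·cm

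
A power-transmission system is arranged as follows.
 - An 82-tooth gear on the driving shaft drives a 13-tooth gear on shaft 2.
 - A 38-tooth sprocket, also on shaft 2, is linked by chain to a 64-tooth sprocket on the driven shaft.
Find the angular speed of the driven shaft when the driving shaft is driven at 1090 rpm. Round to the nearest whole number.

gear mesh 13/82 = 0.15854 → 1090/0.15854 = 6875.4 rpm
chain 64/38 = 1.6842 → 6875.4/1.6842 = 4082.3 rpm

4082 rpm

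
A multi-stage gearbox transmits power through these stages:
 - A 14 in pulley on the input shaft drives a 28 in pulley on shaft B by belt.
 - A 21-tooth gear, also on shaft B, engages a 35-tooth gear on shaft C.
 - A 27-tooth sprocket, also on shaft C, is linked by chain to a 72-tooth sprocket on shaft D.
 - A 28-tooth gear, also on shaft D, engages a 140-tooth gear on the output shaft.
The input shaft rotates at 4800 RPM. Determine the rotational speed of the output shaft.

108 RPM

Belt: ratio = 28/14 = 2, so shaft B turns at 4800 / 2 = 2400 RPM.
Gear mesh: ratio = 35/21 = 1.6667, so shaft C turns at 2400 / 1.6667 = 1440 RPM.
Chain: ratio = 72/27 = 2.6667, so shaft D turns at 1440 / 2.6667 = 540 RPM.
Gear mesh: ratio = 140/28 = 5, so the output shaft turns at 540 / 5 = 108 RPM.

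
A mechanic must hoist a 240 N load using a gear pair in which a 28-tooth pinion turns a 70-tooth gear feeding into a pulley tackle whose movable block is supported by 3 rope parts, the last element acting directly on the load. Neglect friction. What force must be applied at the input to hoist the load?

Gear pair MA = 70/28 = 2.5.
Block-and-tackle MA = number of supporting rope parts = 3.
Combined ideal MA = 2.5 × 3 = 7.5.
Effort = load / MA = 240 / 7.5 = 32 N.

32 N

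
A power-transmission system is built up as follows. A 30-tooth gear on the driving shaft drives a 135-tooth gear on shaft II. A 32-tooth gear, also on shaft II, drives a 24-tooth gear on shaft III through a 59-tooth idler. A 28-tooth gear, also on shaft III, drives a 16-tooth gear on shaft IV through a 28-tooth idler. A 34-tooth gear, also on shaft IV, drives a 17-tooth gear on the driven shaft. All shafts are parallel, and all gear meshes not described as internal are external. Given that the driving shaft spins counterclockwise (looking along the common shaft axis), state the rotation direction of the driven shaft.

the driving shaft → shaft II: external mesh, 1 reversal → CW.
shaft II → shaft III: driver → idler → driven is 2 external meshes, 2 reversals → CW.
shaft III → shaft IV: driver → idler → driven is 2 external meshes, 2 reversals → CW.
shaft IV → the driven shaft: external mesh, 1 reversal → CCW.
6 reversals in total — an even number — so the driven shaft turns the same way as the driving shaft.

counterclockwise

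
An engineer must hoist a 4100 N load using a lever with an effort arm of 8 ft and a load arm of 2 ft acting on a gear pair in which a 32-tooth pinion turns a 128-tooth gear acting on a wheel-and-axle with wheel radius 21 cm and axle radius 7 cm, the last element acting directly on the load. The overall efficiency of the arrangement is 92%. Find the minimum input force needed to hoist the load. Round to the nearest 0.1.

92.8 N

Lever MA = effort arm / load arm = 8/2 = 4.
Gear pair MA = 128/32 = 4.
Wheel-and-axle MA = R/r = 21/7 = 3.
Combined ideal MA = 4 × 4 × 3 = 48.
Actual MA = 48 × 0.92 = 44.16.
Effort = load / actual MA = 4100 / 44.16 = 92.844 N.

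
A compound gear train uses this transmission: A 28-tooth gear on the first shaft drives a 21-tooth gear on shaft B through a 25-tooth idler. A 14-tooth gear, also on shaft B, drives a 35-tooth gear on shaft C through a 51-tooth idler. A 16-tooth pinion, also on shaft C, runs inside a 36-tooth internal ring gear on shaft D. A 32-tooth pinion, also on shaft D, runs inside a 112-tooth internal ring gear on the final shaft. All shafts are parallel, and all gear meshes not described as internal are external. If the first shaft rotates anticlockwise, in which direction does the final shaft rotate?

anticlockwise

the first shaft → shaft B: driver → idler → driven is 2 external meshes, 2 reversals → CCW.
shaft B → shaft C: driver → idler → driven is 2 external meshes, 2 reversals → CCW.
shaft C → shaft D: internal mesh, same direction → CCW.
shaft D → the final shaft: internal mesh, same direction → CCW.
4 reversals in total — an even number — so the final shaft turns the same way as the first shaft.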